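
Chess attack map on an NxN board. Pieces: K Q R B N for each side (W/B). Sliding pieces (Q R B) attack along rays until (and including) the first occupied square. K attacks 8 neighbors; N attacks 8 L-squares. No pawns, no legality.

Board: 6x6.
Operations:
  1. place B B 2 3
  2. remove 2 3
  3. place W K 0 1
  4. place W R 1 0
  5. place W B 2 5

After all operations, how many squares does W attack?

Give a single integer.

Op 1: place BB@(2,3)
Op 2: remove (2,3)
Op 3: place WK@(0,1)
Op 4: place WR@(1,0)
Op 5: place WB@(2,5)
Per-piece attacks for W:
  WK@(0,1): attacks (0,2) (0,0) (1,1) (1,2) (1,0)
  WR@(1,0): attacks (1,1) (1,2) (1,3) (1,4) (1,5) (2,0) (3,0) (4,0) (5,0) (0,0)
  WB@(2,5): attacks (3,4) (4,3) (5,2) (1,4) (0,3)
Union (16 distinct): (0,0) (0,2) (0,3) (1,0) (1,1) (1,2) (1,3) (1,4) (1,5) (2,0) (3,0) (3,4) (4,0) (4,3) (5,0) (5,2)

Answer: 16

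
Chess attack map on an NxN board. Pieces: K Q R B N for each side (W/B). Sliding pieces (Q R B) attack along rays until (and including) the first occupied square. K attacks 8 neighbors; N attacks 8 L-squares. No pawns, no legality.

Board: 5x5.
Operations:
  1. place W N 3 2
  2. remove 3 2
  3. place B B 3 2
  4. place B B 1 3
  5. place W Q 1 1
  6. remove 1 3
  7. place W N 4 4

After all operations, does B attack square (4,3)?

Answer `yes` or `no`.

Op 1: place WN@(3,2)
Op 2: remove (3,2)
Op 3: place BB@(3,2)
Op 4: place BB@(1,3)
Op 5: place WQ@(1,1)
Op 6: remove (1,3)
Op 7: place WN@(4,4)
Per-piece attacks for B:
  BB@(3,2): attacks (4,3) (4,1) (2,3) (1,4) (2,1) (1,0)
B attacks (4,3): yes

Answer: yes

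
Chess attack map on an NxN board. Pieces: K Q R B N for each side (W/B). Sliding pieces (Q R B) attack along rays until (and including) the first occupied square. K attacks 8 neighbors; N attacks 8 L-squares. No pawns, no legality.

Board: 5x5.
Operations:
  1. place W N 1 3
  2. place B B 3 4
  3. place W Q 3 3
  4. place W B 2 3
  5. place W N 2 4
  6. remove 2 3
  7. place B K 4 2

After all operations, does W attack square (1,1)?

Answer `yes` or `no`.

Op 1: place WN@(1,3)
Op 2: place BB@(3,4)
Op 3: place WQ@(3,3)
Op 4: place WB@(2,3)
Op 5: place WN@(2,4)
Op 6: remove (2,3)
Op 7: place BK@(4,2)
Per-piece attacks for W:
  WN@(1,3): attacks (3,4) (2,1) (3,2) (0,1)
  WN@(2,4): attacks (3,2) (4,3) (1,2) (0,3)
  WQ@(3,3): attacks (3,4) (3,2) (3,1) (3,0) (4,3) (2,3) (1,3) (4,4) (4,2) (2,4) (2,2) (1,1) (0,0) [ray(0,1) blocked at (3,4); ray(-1,0) blocked at (1,3); ray(1,-1) blocked at (4,2); ray(-1,1) blocked at (2,4)]
W attacks (1,1): yes

Answer: yes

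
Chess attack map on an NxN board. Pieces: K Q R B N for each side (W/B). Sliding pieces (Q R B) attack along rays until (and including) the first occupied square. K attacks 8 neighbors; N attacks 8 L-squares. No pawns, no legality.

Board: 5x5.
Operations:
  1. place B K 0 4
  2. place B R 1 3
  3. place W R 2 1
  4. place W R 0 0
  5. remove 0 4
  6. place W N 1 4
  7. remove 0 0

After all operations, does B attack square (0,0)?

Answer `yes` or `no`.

Answer: no

Derivation:
Op 1: place BK@(0,4)
Op 2: place BR@(1,3)
Op 3: place WR@(2,1)
Op 4: place WR@(0,0)
Op 5: remove (0,4)
Op 6: place WN@(1,4)
Op 7: remove (0,0)
Per-piece attacks for B:
  BR@(1,3): attacks (1,4) (1,2) (1,1) (1,0) (2,3) (3,3) (4,3) (0,3) [ray(0,1) blocked at (1,4)]
B attacks (0,0): no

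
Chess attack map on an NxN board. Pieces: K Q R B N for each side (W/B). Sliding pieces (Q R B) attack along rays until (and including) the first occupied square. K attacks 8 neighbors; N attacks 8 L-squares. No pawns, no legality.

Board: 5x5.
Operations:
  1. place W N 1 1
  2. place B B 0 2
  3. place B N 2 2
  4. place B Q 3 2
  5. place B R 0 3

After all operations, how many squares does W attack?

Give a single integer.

Answer: 4

Derivation:
Op 1: place WN@(1,1)
Op 2: place BB@(0,2)
Op 3: place BN@(2,2)
Op 4: place BQ@(3,2)
Op 5: place BR@(0,3)
Per-piece attacks for W:
  WN@(1,1): attacks (2,3) (3,2) (0,3) (3,0)
Union (4 distinct): (0,3) (2,3) (3,0) (3,2)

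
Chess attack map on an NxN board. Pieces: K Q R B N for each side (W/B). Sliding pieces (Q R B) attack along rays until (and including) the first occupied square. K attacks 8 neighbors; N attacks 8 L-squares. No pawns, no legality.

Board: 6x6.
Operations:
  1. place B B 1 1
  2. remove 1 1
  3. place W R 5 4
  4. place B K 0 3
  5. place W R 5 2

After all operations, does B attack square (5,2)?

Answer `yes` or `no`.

Answer: no

Derivation:
Op 1: place BB@(1,1)
Op 2: remove (1,1)
Op 3: place WR@(5,4)
Op 4: place BK@(0,3)
Op 5: place WR@(5,2)
Per-piece attacks for B:
  BK@(0,3): attacks (0,4) (0,2) (1,3) (1,4) (1,2)
B attacks (5,2): no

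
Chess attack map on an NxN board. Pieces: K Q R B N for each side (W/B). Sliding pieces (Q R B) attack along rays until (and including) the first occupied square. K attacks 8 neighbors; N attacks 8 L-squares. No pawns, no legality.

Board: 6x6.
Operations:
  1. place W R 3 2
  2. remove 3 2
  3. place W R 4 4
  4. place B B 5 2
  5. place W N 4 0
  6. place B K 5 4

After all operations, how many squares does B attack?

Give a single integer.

Answer: 9

Derivation:
Op 1: place WR@(3,2)
Op 2: remove (3,2)
Op 3: place WR@(4,4)
Op 4: place BB@(5,2)
Op 5: place WN@(4,0)
Op 6: place BK@(5,4)
Per-piece attacks for B:
  BB@(5,2): attacks (4,3) (3,4) (2,5) (4,1) (3,0)
  BK@(5,4): attacks (5,5) (5,3) (4,4) (4,5) (4,3)
Union (9 distinct): (2,5) (3,0) (3,4) (4,1) (4,3) (4,4) (4,5) (5,3) (5,5)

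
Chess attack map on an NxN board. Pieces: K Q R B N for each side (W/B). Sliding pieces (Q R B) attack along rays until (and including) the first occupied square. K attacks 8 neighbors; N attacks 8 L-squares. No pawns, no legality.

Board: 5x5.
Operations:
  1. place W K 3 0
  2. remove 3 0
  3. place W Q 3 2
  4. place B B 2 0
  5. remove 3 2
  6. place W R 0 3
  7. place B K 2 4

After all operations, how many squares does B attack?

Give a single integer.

Answer: 9

Derivation:
Op 1: place WK@(3,0)
Op 2: remove (3,0)
Op 3: place WQ@(3,2)
Op 4: place BB@(2,0)
Op 5: remove (3,2)
Op 6: place WR@(0,3)
Op 7: place BK@(2,4)
Per-piece attacks for B:
  BB@(2,0): attacks (3,1) (4,2) (1,1) (0,2)
  BK@(2,4): attacks (2,3) (3,4) (1,4) (3,3) (1,3)
Union (9 distinct): (0,2) (1,1) (1,3) (1,4) (2,3) (3,1) (3,3) (3,4) (4,2)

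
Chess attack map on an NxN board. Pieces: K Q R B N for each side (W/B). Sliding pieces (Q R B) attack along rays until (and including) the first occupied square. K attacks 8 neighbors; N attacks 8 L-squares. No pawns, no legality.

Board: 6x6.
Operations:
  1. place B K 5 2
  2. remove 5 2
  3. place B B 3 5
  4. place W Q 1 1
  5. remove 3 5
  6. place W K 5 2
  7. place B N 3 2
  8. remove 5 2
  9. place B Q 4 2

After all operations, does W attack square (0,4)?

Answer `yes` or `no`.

Answer: no

Derivation:
Op 1: place BK@(5,2)
Op 2: remove (5,2)
Op 3: place BB@(3,5)
Op 4: place WQ@(1,1)
Op 5: remove (3,5)
Op 6: place WK@(5,2)
Op 7: place BN@(3,2)
Op 8: remove (5,2)
Op 9: place BQ@(4,2)
Per-piece attacks for W:
  WQ@(1,1): attacks (1,2) (1,3) (1,4) (1,5) (1,0) (2,1) (3,1) (4,1) (5,1) (0,1) (2,2) (3,3) (4,4) (5,5) (2,0) (0,2) (0,0)
W attacks (0,4): no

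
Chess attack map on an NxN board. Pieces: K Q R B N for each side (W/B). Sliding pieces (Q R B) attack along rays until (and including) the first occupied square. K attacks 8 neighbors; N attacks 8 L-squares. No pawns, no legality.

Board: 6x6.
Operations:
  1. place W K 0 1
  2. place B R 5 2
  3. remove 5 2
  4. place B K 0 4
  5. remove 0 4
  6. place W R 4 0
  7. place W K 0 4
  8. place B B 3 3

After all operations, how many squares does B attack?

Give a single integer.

Op 1: place WK@(0,1)
Op 2: place BR@(5,2)
Op 3: remove (5,2)
Op 4: place BK@(0,4)
Op 5: remove (0,4)
Op 6: place WR@(4,0)
Op 7: place WK@(0,4)
Op 8: place BB@(3,3)
Per-piece attacks for B:
  BB@(3,3): attacks (4,4) (5,5) (4,2) (5,1) (2,4) (1,5) (2,2) (1,1) (0,0)
Union (9 distinct): (0,0) (1,1) (1,5) (2,2) (2,4) (4,2) (4,4) (5,1) (5,5)

Answer: 9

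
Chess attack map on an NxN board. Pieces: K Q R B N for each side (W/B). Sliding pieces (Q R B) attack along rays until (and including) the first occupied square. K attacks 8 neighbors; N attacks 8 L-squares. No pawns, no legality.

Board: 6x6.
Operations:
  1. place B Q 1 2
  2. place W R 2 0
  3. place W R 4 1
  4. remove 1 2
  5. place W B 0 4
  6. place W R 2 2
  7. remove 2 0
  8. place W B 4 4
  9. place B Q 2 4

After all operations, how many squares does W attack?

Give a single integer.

Answer: 23

Derivation:
Op 1: place BQ@(1,2)
Op 2: place WR@(2,0)
Op 3: place WR@(4,1)
Op 4: remove (1,2)
Op 5: place WB@(0,4)
Op 6: place WR@(2,2)
Op 7: remove (2,0)
Op 8: place WB@(4,4)
Op 9: place BQ@(2,4)
Per-piece attacks for W:
  WB@(0,4): attacks (1,5) (1,3) (2,2) [ray(1,-1) blocked at (2,2)]
  WR@(2,2): attacks (2,3) (2,4) (2,1) (2,0) (3,2) (4,2) (5,2) (1,2) (0,2) [ray(0,1) blocked at (2,4)]
  WR@(4,1): attacks (4,2) (4,3) (4,4) (4,0) (5,1) (3,1) (2,1) (1,1) (0,1) [ray(0,1) blocked at (4,4)]
  WB@(4,4): attacks (5,5) (5,3) (3,5) (3,3) (2,2) [ray(-1,-1) blocked at (2,2)]
Union (23 distinct): (0,1) (0,2) (1,1) (1,2) (1,3) (1,5) (2,0) (2,1) (2,2) (2,3) (2,4) (3,1) (3,2) (3,3) (3,5) (4,0) (4,2) (4,3) (4,4) (5,1) (5,2) (5,3) (5,5)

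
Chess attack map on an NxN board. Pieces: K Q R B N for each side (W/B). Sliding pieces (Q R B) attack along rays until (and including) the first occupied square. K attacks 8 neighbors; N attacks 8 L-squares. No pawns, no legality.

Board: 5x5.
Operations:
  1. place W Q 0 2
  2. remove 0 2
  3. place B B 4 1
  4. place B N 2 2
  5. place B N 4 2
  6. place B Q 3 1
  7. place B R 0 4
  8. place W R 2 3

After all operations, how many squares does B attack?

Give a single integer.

Op 1: place WQ@(0,2)
Op 2: remove (0,2)
Op 3: place BB@(4,1)
Op 4: place BN@(2,2)
Op 5: place BN@(4,2)
Op 6: place BQ@(3,1)
Op 7: place BR@(0,4)
Op 8: place WR@(2,3)
Per-piece attacks for B:
  BR@(0,4): attacks (0,3) (0,2) (0,1) (0,0) (1,4) (2,4) (3,4) (4,4)
  BN@(2,2): attacks (3,4) (4,3) (1,4) (0,3) (3,0) (4,1) (1,0) (0,1)
  BQ@(3,1): attacks (3,2) (3,3) (3,4) (3,0) (4,1) (2,1) (1,1) (0,1) (4,2) (4,0) (2,2) (2,0) [ray(1,0) blocked at (4,1); ray(1,1) blocked at (4,2); ray(-1,1) blocked at (2,2)]
  BB@(4,1): attacks (3,2) (2,3) (3,0) [ray(-1,1) blocked at (2,3)]
  BN@(4,2): attacks (3,4) (2,3) (3,0) (2,1)
Union (21 distinct): (0,0) (0,1) (0,2) (0,3) (1,0) (1,1) (1,4) (2,0) (2,1) (2,2) (2,3) (2,4) (3,0) (3,2) (3,3) (3,4) (4,0) (4,1) (4,2) (4,3) (4,4)

Answer: 21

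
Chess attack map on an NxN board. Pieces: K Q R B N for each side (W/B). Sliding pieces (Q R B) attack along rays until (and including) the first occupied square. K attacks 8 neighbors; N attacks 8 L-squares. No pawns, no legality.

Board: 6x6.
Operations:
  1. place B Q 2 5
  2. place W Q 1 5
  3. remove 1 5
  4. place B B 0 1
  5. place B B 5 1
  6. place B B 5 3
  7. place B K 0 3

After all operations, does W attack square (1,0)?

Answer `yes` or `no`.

Op 1: place BQ@(2,5)
Op 2: place WQ@(1,5)
Op 3: remove (1,5)
Op 4: place BB@(0,1)
Op 5: place BB@(5,1)
Op 6: place BB@(5,3)
Op 7: place BK@(0,3)
Per-piece attacks for W:
W attacks (1,0): no

Answer: no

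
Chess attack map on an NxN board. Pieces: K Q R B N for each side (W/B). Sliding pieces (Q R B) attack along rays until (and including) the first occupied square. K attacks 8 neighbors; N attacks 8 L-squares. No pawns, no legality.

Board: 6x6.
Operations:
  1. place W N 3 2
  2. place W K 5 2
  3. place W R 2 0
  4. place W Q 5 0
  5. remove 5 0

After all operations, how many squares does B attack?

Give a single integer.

Op 1: place WN@(3,2)
Op 2: place WK@(5,2)
Op 3: place WR@(2,0)
Op 4: place WQ@(5,0)
Op 5: remove (5,0)
Per-piece attacks for B:
Union (0 distinct): (none)

Answer: 0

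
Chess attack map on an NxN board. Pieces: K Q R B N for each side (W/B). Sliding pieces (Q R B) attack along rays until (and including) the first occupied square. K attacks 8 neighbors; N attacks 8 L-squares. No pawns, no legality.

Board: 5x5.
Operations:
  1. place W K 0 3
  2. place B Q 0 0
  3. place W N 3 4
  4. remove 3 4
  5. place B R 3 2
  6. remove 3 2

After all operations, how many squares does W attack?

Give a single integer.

Op 1: place WK@(0,3)
Op 2: place BQ@(0,0)
Op 3: place WN@(3,4)
Op 4: remove (3,4)
Op 5: place BR@(3,2)
Op 6: remove (3,2)
Per-piece attacks for W:
  WK@(0,3): attacks (0,4) (0,2) (1,3) (1,4) (1,2)
Union (5 distinct): (0,2) (0,4) (1,2) (1,3) (1,4)

Answer: 5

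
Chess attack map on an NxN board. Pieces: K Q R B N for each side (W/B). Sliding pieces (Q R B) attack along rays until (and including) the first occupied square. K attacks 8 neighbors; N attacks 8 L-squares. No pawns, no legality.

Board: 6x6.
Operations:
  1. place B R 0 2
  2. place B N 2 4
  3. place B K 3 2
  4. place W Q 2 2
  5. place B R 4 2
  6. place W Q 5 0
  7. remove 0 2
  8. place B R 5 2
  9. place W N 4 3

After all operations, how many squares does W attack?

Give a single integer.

Answer: 23

Derivation:
Op 1: place BR@(0,2)
Op 2: place BN@(2,4)
Op 3: place BK@(3,2)
Op 4: place WQ@(2,2)
Op 5: place BR@(4,2)
Op 6: place WQ@(5,0)
Op 7: remove (0,2)
Op 8: place BR@(5,2)
Op 9: place WN@(4,3)
Per-piece attacks for W:
  WQ@(2,2): attacks (2,3) (2,4) (2,1) (2,0) (3,2) (1,2) (0,2) (3,3) (4,4) (5,5) (3,1) (4,0) (1,3) (0,4) (1,1) (0,0) [ray(0,1) blocked at (2,4); ray(1,0) blocked at (3,2)]
  WN@(4,3): attacks (5,5) (3,5) (2,4) (5,1) (3,1) (2,2)
  WQ@(5,0): attacks (5,1) (5,2) (4,0) (3,0) (2,0) (1,0) (0,0) (4,1) (3,2) [ray(0,1) blocked at (5,2); ray(-1,1) blocked at (3,2)]
Union (23 distinct): (0,0) (0,2) (0,4) (1,0) (1,1) (1,2) (1,3) (2,0) (2,1) (2,2) (2,3) (2,4) (3,0) (3,1) (3,2) (3,3) (3,5) (4,0) (4,1) (4,4) (5,1) (5,2) (5,5)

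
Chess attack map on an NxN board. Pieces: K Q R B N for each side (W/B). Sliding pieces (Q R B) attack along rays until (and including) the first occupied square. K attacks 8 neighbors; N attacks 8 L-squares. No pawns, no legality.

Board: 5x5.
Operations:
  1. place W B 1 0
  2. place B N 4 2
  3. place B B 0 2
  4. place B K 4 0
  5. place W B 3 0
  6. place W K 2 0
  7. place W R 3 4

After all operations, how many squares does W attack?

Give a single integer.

Op 1: place WB@(1,0)
Op 2: place BN@(4,2)
Op 3: place BB@(0,2)
Op 4: place BK@(4,0)
Op 5: place WB@(3,0)
Op 6: place WK@(2,0)
Op 7: place WR@(3,4)
Per-piece attacks for W:
  WB@(1,0): attacks (2,1) (3,2) (4,3) (0,1)
  WK@(2,0): attacks (2,1) (3,0) (1,0) (3,1) (1,1)
  WB@(3,0): attacks (4,1) (2,1) (1,2) (0,3)
  WR@(3,4): attacks (3,3) (3,2) (3,1) (3,0) (4,4) (2,4) (1,4) (0,4) [ray(0,-1) blocked at (3,0)]
Union (16 distinct): (0,1) (0,3) (0,4) (1,0) (1,1) (1,2) (1,4) (2,1) (2,4) (3,0) (3,1) (3,2) (3,3) (4,1) (4,3) (4,4)

Answer: 16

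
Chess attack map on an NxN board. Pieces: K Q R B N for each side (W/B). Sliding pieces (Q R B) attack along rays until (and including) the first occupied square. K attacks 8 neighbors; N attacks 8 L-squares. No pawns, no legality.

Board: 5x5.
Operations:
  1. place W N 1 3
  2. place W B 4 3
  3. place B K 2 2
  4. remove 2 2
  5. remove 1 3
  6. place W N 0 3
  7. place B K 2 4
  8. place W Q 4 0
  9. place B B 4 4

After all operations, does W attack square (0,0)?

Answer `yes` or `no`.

Answer: yes

Derivation:
Op 1: place WN@(1,3)
Op 2: place WB@(4,3)
Op 3: place BK@(2,2)
Op 4: remove (2,2)
Op 5: remove (1,3)
Op 6: place WN@(0,3)
Op 7: place BK@(2,4)
Op 8: place WQ@(4,0)
Op 9: place BB@(4,4)
Per-piece attacks for W:
  WN@(0,3): attacks (2,4) (1,1) (2,2)
  WQ@(4,0): attacks (4,1) (4,2) (4,3) (3,0) (2,0) (1,0) (0,0) (3,1) (2,2) (1,3) (0,4) [ray(0,1) blocked at (4,3)]
  WB@(4,3): attacks (3,4) (3,2) (2,1) (1,0)
W attacks (0,0): yes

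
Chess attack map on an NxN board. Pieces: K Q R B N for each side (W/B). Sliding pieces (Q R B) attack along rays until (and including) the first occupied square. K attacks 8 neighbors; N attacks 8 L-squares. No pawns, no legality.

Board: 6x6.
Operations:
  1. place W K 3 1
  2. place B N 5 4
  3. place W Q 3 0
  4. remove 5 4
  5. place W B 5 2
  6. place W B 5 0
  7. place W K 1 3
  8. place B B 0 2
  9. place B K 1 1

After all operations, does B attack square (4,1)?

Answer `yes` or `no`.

Op 1: place WK@(3,1)
Op 2: place BN@(5,4)
Op 3: place WQ@(3,0)
Op 4: remove (5,4)
Op 5: place WB@(5,2)
Op 6: place WB@(5,0)
Op 7: place WK@(1,3)
Op 8: place BB@(0,2)
Op 9: place BK@(1,1)
Per-piece attacks for B:
  BB@(0,2): attacks (1,3) (1,1) [ray(1,1) blocked at (1,3); ray(1,-1) blocked at (1,1)]
  BK@(1,1): attacks (1,2) (1,0) (2,1) (0,1) (2,2) (2,0) (0,2) (0,0)
B attacks (4,1): no

Answer: no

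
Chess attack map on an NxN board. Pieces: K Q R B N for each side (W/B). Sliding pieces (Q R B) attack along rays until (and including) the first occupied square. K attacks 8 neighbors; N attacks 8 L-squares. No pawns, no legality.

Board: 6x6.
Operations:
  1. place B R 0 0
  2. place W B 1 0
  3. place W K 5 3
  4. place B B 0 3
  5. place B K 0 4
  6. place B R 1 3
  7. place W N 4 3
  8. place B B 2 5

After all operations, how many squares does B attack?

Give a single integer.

Answer: 17

Derivation:
Op 1: place BR@(0,0)
Op 2: place WB@(1,0)
Op 3: place WK@(5,3)
Op 4: place BB@(0,3)
Op 5: place BK@(0,4)
Op 6: place BR@(1,3)
Op 7: place WN@(4,3)
Op 8: place BB@(2,5)
Per-piece attacks for B:
  BR@(0,0): attacks (0,1) (0,2) (0,3) (1,0) [ray(0,1) blocked at (0,3); ray(1,0) blocked at (1,0)]
  BB@(0,3): attacks (1,4) (2,5) (1,2) (2,1) (3,0) [ray(1,1) blocked at (2,5)]
  BK@(0,4): attacks (0,5) (0,3) (1,4) (1,5) (1,3)
  BR@(1,3): attacks (1,4) (1,5) (1,2) (1,1) (1,0) (2,3) (3,3) (4,3) (0,3) [ray(0,-1) blocked at (1,0); ray(1,0) blocked at (4,3); ray(-1,0) blocked at (0,3)]
  BB@(2,5): attacks (3,4) (4,3) (1,4) (0,3) [ray(1,-1) blocked at (4,3); ray(-1,-1) blocked at (0,3)]
Union (17 distinct): (0,1) (0,2) (0,3) (0,5) (1,0) (1,1) (1,2) (1,3) (1,4) (1,5) (2,1) (2,3) (2,5) (3,0) (3,3) (3,4) (4,3)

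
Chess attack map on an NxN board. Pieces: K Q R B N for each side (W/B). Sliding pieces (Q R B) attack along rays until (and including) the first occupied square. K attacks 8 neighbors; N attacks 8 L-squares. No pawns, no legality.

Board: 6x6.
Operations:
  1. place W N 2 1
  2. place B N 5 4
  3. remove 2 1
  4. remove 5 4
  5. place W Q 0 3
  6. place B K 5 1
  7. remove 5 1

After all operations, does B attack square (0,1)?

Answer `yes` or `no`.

Answer: no

Derivation:
Op 1: place WN@(2,1)
Op 2: place BN@(5,4)
Op 3: remove (2,1)
Op 4: remove (5,4)
Op 5: place WQ@(0,3)
Op 6: place BK@(5,1)
Op 7: remove (5,1)
Per-piece attacks for B:
B attacks (0,1): no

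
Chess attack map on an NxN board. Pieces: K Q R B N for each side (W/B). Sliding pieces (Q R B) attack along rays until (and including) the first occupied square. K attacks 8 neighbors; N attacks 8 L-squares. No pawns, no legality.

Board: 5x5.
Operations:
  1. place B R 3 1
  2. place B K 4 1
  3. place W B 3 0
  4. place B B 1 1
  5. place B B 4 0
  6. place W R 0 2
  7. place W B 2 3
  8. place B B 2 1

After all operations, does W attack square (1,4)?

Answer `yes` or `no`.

Answer: yes

Derivation:
Op 1: place BR@(3,1)
Op 2: place BK@(4,1)
Op 3: place WB@(3,0)
Op 4: place BB@(1,1)
Op 5: place BB@(4,0)
Op 6: place WR@(0,2)
Op 7: place WB@(2,3)
Op 8: place BB@(2,1)
Per-piece attacks for W:
  WR@(0,2): attacks (0,3) (0,4) (0,1) (0,0) (1,2) (2,2) (3,2) (4,2)
  WB@(2,3): attacks (3,4) (3,2) (4,1) (1,4) (1,2) (0,1) [ray(1,-1) blocked at (4,1)]
  WB@(3,0): attacks (4,1) (2,1) [ray(1,1) blocked at (4,1); ray(-1,1) blocked at (2,1)]
W attacks (1,4): yes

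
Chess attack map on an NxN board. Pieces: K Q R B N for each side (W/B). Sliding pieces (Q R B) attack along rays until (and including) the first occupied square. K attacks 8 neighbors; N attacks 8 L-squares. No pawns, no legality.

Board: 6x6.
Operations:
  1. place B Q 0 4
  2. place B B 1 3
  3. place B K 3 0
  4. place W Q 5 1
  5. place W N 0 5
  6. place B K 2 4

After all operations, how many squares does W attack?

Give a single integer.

Op 1: place BQ@(0,4)
Op 2: place BB@(1,3)
Op 3: place BK@(3,0)
Op 4: place WQ@(5,1)
Op 5: place WN@(0,5)
Op 6: place BK@(2,4)
Per-piece attacks for W:
  WN@(0,5): attacks (1,3) (2,4)
  WQ@(5,1): attacks (5,2) (5,3) (5,4) (5,5) (5,0) (4,1) (3,1) (2,1) (1,1) (0,1) (4,2) (3,3) (2,4) (4,0) [ray(-1,1) blocked at (2,4)]
Union (15 distinct): (0,1) (1,1) (1,3) (2,1) (2,4) (3,1) (3,3) (4,0) (4,1) (4,2) (5,0) (5,2) (5,3) (5,4) (5,5)

Answer: 15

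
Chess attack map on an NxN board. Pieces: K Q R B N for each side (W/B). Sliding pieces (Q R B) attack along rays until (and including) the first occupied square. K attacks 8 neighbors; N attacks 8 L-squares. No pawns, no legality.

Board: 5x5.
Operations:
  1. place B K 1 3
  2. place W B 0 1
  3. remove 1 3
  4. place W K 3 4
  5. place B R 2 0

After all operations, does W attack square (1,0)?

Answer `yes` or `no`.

Answer: yes

Derivation:
Op 1: place BK@(1,3)
Op 2: place WB@(0,1)
Op 3: remove (1,3)
Op 4: place WK@(3,4)
Op 5: place BR@(2,0)
Per-piece attacks for W:
  WB@(0,1): attacks (1,2) (2,3) (3,4) (1,0) [ray(1,1) blocked at (3,4)]
  WK@(3,4): attacks (3,3) (4,4) (2,4) (4,3) (2,3)
W attacks (1,0): yes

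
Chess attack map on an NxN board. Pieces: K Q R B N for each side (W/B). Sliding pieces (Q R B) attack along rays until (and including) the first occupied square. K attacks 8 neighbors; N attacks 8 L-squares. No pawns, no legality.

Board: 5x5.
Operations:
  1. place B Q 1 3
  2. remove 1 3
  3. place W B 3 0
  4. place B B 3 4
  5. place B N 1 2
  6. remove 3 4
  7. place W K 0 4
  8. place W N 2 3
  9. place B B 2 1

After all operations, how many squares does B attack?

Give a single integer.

Answer: 11

Derivation:
Op 1: place BQ@(1,3)
Op 2: remove (1,3)
Op 3: place WB@(3,0)
Op 4: place BB@(3,4)
Op 5: place BN@(1,2)
Op 6: remove (3,4)
Op 7: place WK@(0,4)
Op 8: place WN@(2,3)
Op 9: place BB@(2,1)
Per-piece attacks for B:
  BN@(1,2): attacks (2,4) (3,3) (0,4) (2,0) (3,1) (0,0)
  BB@(2,1): attacks (3,2) (4,3) (3,0) (1,2) (1,0) [ray(1,-1) blocked at (3,0); ray(-1,1) blocked at (1,2)]
Union (11 distinct): (0,0) (0,4) (1,0) (1,2) (2,0) (2,4) (3,0) (3,1) (3,2) (3,3) (4,3)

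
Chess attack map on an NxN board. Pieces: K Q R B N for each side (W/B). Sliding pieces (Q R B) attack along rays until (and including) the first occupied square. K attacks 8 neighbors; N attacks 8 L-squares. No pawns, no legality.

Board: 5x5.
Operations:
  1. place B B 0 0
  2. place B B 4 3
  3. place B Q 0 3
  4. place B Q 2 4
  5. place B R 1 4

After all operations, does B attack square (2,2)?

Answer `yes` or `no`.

Answer: yes

Derivation:
Op 1: place BB@(0,0)
Op 2: place BB@(4,3)
Op 3: place BQ@(0,3)
Op 4: place BQ@(2,4)
Op 5: place BR@(1,4)
Per-piece attacks for B:
  BB@(0,0): attacks (1,1) (2,2) (3,3) (4,4)
  BQ@(0,3): attacks (0,4) (0,2) (0,1) (0,0) (1,3) (2,3) (3,3) (4,3) (1,4) (1,2) (2,1) (3,0) [ray(0,-1) blocked at (0,0); ray(1,0) blocked at (4,3); ray(1,1) blocked at (1,4)]
  BR@(1,4): attacks (1,3) (1,2) (1,1) (1,0) (2,4) (0,4) [ray(1,0) blocked at (2,4)]
  BQ@(2,4): attacks (2,3) (2,2) (2,1) (2,0) (3,4) (4,4) (1,4) (3,3) (4,2) (1,3) (0,2) [ray(-1,0) blocked at (1,4)]
  BB@(4,3): attacks (3,4) (3,2) (2,1) (1,0)
B attacks (2,2): yes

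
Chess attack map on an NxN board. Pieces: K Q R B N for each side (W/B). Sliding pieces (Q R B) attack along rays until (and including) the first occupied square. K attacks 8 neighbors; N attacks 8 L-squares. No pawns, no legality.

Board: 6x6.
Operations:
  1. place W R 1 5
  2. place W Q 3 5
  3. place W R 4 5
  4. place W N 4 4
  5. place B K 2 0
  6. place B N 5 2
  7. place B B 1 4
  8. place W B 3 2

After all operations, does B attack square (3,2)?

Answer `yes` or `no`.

Answer: yes

Derivation:
Op 1: place WR@(1,5)
Op 2: place WQ@(3,5)
Op 3: place WR@(4,5)
Op 4: place WN@(4,4)
Op 5: place BK@(2,0)
Op 6: place BN@(5,2)
Op 7: place BB@(1,4)
Op 8: place WB@(3,2)
Per-piece attacks for B:
  BB@(1,4): attacks (2,5) (2,3) (3,2) (0,5) (0,3) [ray(1,-1) blocked at (3,2)]
  BK@(2,0): attacks (2,1) (3,0) (1,0) (3,1) (1,1)
  BN@(5,2): attacks (4,4) (3,3) (4,0) (3,1)
B attacks (3,2): yes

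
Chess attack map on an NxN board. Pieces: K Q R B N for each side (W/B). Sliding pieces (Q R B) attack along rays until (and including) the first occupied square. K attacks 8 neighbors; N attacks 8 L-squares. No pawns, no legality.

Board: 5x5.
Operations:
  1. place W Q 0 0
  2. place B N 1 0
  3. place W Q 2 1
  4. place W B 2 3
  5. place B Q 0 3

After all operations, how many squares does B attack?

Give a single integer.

Answer: 11

Derivation:
Op 1: place WQ@(0,0)
Op 2: place BN@(1,0)
Op 3: place WQ@(2,1)
Op 4: place WB@(2,3)
Op 5: place BQ@(0,3)
Per-piece attacks for B:
  BQ@(0,3): attacks (0,4) (0,2) (0,1) (0,0) (1,3) (2,3) (1,4) (1,2) (2,1) [ray(0,-1) blocked at (0,0); ray(1,0) blocked at (2,3); ray(1,-1) blocked at (2,1)]
  BN@(1,0): attacks (2,2) (3,1) (0,2)
Union (11 distinct): (0,0) (0,1) (0,2) (0,4) (1,2) (1,3) (1,4) (2,1) (2,2) (2,3) (3,1)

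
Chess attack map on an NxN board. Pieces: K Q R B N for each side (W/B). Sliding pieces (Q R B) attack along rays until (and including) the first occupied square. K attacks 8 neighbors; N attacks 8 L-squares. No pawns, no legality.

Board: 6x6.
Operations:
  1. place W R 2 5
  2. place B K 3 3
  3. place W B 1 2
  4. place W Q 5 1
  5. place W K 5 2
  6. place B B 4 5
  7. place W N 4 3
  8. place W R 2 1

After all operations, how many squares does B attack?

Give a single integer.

Answer: 10

Derivation:
Op 1: place WR@(2,5)
Op 2: place BK@(3,3)
Op 3: place WB@(1,2)
Op 4: place WQ@(5,1)
Op 5: place WK@(5,2)
Op 6: place BB@(4,5)
Op 7: place WN@(4,3)
Op 8: place WR@(2,1)
Per-piece attacks for B:
  BK@(3,3): attacks (3,4) (3,2) (4,3) (2,3) (4,4) (4,2) (2,4) (2,2)
  BB@(4,5): attacks (5,4) (3,4) (2,3) (1,2) [ray(-1,-1) blocked at (1,2)]
Union (10 distinct): (1,2) (2,2) (2,3) (2,4) (3,2) (3,4) (4,2) (4,3) (4,4) (5,4)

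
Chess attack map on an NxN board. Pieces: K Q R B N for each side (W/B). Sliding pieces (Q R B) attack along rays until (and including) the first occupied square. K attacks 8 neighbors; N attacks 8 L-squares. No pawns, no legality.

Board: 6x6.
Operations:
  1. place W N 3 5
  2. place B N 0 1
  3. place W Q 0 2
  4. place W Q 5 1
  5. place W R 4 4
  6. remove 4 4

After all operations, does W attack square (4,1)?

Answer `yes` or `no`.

Op 1: place WN@(3,5)
Op 2: place BN@(0,1)
Op 3: place WQ@(0,2)
Op 4: place WQ@(5,1)
Op 5: place WR@(4,4)
Op 6: remove (4,4)
Per-piece attacks for W:
  WQ@(0,2): attacks (0,3) (0,4) (0,5) (0,1) (1,2) (2,2) (3,2) (4,2) (5,2) (1,3) (2,4) (3,5) (1,1) (2,0) [ray(0,-1) blocked at (0,1); ray(1,1) blocked at (3,5)]
  WN@(3,5): attacks (4,3) (5,4) (2,3) (1,4)
  WQ@(5,1): attacks (5,2) (5,3) (5,4) (5,5) (5,0) (4,1) (3,1) (2,1) (1,1) (0,1) (4,2) (3,3) (2,4) (1,5) (4,0) [ray(-1,0) blocked at (0,1)]
W attacks (4,1): yes

Answer: yes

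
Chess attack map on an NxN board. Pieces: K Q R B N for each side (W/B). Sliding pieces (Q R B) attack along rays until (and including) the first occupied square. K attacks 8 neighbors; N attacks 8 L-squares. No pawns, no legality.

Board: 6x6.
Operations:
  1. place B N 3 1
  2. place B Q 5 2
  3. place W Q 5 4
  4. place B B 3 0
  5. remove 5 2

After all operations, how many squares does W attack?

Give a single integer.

Answer: 15

Derivation:
Op 1: place BN@(3,1)
Op 2: place BQ@(5,2)
Op 3: place WQ@(5,4)
Op 4: place BB@(3,0)
Op 5: remove (5,2)
Per-piece attacks for W:
  WQ@(5,4): attacks (5,5) (5,3) (5,2) (5,1) (5,0) (4,4) (3,4) (2,4) (1,4) (0,4) (4,5) (4,3) (3,2) (2,1) (1,0)
Union (15 distinct): (0,4) (1,0) (1,4) (2,1) (2,4) (3,2) (3,4) (4,3) (4,4) (4,5) (5,0) (5,1) (5,2) (5,3) (5,5)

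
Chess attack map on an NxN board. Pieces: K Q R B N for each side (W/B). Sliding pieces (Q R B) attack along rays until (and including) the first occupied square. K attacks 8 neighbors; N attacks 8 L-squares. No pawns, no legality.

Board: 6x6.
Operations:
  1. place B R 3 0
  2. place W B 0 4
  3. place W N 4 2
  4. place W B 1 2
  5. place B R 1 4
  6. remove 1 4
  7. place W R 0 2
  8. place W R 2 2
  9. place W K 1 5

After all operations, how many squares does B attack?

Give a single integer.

Answer: 10

Derivation:
Op 1: place BR@(3,0)
Op 2: place WB@(0,4)
Op 3: place WN@(4,2)
Op 4: place WB@(1,2)
Op 5: place BR@(1,4)
Op 6: remove (1,4)
Op 7: place WR@(0,2)
Op 8: place WR@(2,2)
Op 9: place WK@(1,5)
Per-piece attacks for B:
  BR@(3,0): attacks (3,1) (3,2) (3,3) (3,4) (3,5) (4,0) (5,0) (2,0) (1,0) (0,0)
Union (10 distinct): (0,0) (1,0) (2,0) (3,1) (3,2) (3,3) (3,4) (3,5) (4,0) (5,0)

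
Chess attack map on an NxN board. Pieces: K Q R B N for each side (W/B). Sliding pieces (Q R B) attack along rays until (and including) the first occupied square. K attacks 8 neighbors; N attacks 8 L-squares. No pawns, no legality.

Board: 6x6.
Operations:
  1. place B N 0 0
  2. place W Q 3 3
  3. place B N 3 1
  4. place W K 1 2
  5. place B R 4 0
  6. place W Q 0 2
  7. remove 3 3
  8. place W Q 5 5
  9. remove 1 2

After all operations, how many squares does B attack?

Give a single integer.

Op 1: place BN@(0,0)
Op 2: place WQ@(3,3)
Op 3: place BN@(3,1)
Op 4: place WK@(1,2)
Op 5: place BR@(4,0)
Op 6: place WQ@(0,2)
Op 7: remove (3,3)
Op 8: place WQ@(5,5)
Op 9: remove (1,2)
Per-piece attacks for B:
  BN@(0,0): attacks (1,2) (2,1)
  BN@(3,1): attacks (4,3) (5,2) (2,3) (1,2) (5,0) (1,0)
  BR@(4,0): attacks (4,1) (4,2) (4,3) (4,4) (4,5) (5,0) (3,0) (2,0) (1,0) (0,0) [ray(-1,0) blocked at (0,0)]
Union (14 distinct): (0,0) (1,0) (1,2) (2,0) (2,1) (2,3) (3,0) (4,1) (4,2) (4,3) (4,4) (4,5) (5,0) (5,2)

Answer: 14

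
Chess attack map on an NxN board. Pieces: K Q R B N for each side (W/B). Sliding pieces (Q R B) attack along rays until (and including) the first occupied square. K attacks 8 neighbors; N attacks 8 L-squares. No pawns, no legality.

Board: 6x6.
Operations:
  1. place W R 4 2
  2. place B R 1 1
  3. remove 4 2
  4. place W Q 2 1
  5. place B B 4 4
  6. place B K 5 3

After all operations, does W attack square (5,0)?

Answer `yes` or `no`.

Op 1: place WR@(4,2)
Op 2: place BR@(1,1)
Op 3: remove (4,2)
Op 4: place WQ@(2,1)
Op 5: place BB@(4,4)
Op 6: place BK@(5,3)
Per-piece attacks for W:
  WQ@(2,1): attacks (2,2) (2,3) (2,4) (2,5) (2,0) (3,1) (4,1) (5,1) (1,1) (3,2) (4,3) (5,4) (3,0) (1,2) (0,3) (1,0) [ray(-1,0) blocked at (1,1)]
W attacks (5,0): no

Answer: no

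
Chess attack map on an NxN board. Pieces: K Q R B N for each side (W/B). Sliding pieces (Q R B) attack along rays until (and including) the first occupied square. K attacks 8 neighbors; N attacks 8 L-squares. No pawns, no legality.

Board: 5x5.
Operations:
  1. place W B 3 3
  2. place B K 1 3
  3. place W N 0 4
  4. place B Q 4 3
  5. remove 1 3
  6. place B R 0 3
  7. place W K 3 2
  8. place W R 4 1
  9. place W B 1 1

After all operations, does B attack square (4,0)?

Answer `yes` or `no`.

Op 1: place WB@(3,3)
Op 2: place BK@(1,3)
Op 3: place WN@(0,4)
Op 4: place BQ@(4,3)
Op 5: remove (1,3)
Op 6: place BR@(0,3)
Op 7: place WK@(3,2)
Op 8: place WR@(4,1)
Op 9: place WB@(1,1)
Per-piece attacks for B:
  BR@(0,3): attacks (0,4) (0,2) (0,1) (0,0) (1,3) (2,3) (3,3) [ray(0,1) blocked at (0,4); ray(1,0) blocked at (3,3)]
  BQ@(4,3): attacks (4,4) (4,2) (4,1) (3,3) (3,4) (3,2) [ray(0,-1) blocked at (4,1); ray(-1,0) blocked at (3,3); ray(-1,-1) blocked at (3,2)]
B attacks (4,0): no

Answer: no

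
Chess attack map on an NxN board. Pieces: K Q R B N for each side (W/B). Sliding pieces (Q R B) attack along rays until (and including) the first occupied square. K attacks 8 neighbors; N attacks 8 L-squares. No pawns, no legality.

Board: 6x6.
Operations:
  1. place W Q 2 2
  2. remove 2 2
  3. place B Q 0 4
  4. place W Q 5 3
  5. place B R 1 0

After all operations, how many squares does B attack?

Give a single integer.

Op 1: place WQ@(2,2)
Op 2: remove (2,2)
Op 3: place BQ@(0,4)
Op 4: place WQ@(5,3)
Op 5: place BR@(1,0)
Per-piece attacks for B:
  BQ@(0,4): attacks (0,5) (0,3) (0,2) (0,1) (0,0) (1,4) (2,4) (3,4) (4,4) (5,4) (1,5) (1,3) (2,2) (3,1) (4,0)
  BR@(1,0): attacks (1,1) (1,2) (1,3) (1,4) (1,5) (2,0) (3,0) (4,0) (5,0) (0,0)
Union (20 distinct): (0,0) (0,1) (0,2) (0,3) (0,5) (1,1) (1,2) (1,3) (1,4) (1,5) (2,0) (2,2) (2,4) (3,0) (3,1) (3,4) (4,0) (4,4) (5,0) (5,4)

Answer: 20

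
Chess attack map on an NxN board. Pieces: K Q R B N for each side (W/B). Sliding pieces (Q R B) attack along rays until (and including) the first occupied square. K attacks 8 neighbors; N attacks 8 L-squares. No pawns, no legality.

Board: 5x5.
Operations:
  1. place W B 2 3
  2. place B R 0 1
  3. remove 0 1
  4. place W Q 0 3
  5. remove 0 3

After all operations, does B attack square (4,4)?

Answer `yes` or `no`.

Op 1: place WB@(2,3)
Op 2: place BR@(0,1)
Op 3: remove (0,1)
Op 4: place WQ@(0,3)
Op 5: remove (0,3)
Per-piece attacks for B:
B attacks (4,4): no

Answer: no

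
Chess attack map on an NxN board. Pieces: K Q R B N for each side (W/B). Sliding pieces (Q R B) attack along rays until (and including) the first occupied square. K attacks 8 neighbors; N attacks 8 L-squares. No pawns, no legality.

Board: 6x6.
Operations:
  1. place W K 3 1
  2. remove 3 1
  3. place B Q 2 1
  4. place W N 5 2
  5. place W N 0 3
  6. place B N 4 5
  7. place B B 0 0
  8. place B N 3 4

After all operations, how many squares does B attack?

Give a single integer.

Answer: 24

Derivation:
Op 1: place WK@(3,1)
Op 2: remove (3,1)
Op 3: place BQ@(2,1)
Op 4: place WN@(5,2)
Op 5: place WN@(0,3)
Op 6: place BN@(4,5)
Op 7: place BB@(0,0)
Op 8: place BN@(3,4)
Per-piece attacks for B:
  BB@(0,0): attacks (1,1) (2,2) (3,3) (4,4) (5,5)
  BQ@(2,1): attacks (2,2) (2,3) (2,4) (2,5) (2,0) (3,1) (4,1) (5,1) (1,1) (0,1) (3,2) (4,3) (5,4) (3,0) (1,2) (0,3) (1,0) [ray(-1,1) blocked at (0,3)]
  BN@(3,4): attacks (5,5) (1,5) (4,2) (5,3) (2,2) (1,3)
  BN@(4,5): attacks (5,3) (3,3) (2,4)
Union (24 distinct): (0,1) (0,3) (1,0) (1,1) (1,2) (1,3) (1,5) (2,0) (2,2) (2,3) (2,4) (2,5) (3,0) (3,1) (3,2) (3,3) (4,1) (4,2) (4,3) (4,4) (5,1) (5,3) (5,4) (5,5)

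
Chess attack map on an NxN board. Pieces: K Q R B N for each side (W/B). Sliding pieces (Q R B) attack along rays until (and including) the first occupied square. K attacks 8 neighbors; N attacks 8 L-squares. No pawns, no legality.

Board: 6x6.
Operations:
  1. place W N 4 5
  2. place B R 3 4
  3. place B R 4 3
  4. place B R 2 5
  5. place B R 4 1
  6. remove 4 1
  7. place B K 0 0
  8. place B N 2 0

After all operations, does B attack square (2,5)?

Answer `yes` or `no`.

Op 1: place WN@(4,5)
Op 2: place BR@(3,4)
Op 3: place BR@(4,3)
Op 4: place BR@(2,5)
Op 5: place BR@(4,1)
Op 6: remove (4,1)
Op 7: place BK@(0,0)
Op 8: place BN@(2,0)
Per-piece attacks for B:
  BK@(0,0): attacks (0,1) (1,0) (1,1)
  BN@(2,0): attacks (3,2) (4,1) (1,2) (0,1)
  BR@(2,5): attacks (2,4) (2,3) (2,2) (2,1) (2,0) (3,5) (4,5) (1,5) (0,5) [ray(0,-1) blocked at (2,0); ray(1,0) blocked at (4,5)]
  BR@(3,4): attacks (3,5) (3,3) (3,2) (3,1) (3,0) (4,4) (5,4) (2,4) (1,4) (0,4)
  BR@(4,3): attacks (4,4) (4,5) (4,2) (4,1) (4,0) (5,3) (3,3) (2,3) (1,3) (0,3) [ray(0,1) blocked at (4,5)]
B attacks (2,5): no

Answer: no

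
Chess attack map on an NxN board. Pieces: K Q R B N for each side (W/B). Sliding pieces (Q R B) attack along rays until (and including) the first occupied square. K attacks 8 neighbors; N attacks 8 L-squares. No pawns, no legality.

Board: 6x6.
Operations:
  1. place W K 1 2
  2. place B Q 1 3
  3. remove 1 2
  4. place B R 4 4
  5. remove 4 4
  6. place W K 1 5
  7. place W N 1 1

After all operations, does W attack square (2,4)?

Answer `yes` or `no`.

Op 1: place WK@(1,2)
Op 2: place BQ@(1,3)
Op 3: remove (1,2)
Op 4: place BR@(4,4)
Op 5: remove (4,4)
Op 6: place WK@(1,5)
Op 7: place WN@(1,1)
Per-piece attacks for W:
  WN@(1,1): attacks (2,3) (3,2) (0,3) (3,0)
  WK@(1,5): attacks (1,4) (2,5) (0,5) (2,4) (0,4)
W attacks (2,4): yes

Answer: yes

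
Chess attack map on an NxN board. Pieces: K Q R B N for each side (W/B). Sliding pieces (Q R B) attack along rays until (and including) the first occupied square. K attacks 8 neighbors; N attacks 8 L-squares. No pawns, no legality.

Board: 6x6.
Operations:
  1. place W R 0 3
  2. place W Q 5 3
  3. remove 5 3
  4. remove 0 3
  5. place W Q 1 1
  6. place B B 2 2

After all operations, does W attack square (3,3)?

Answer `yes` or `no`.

Answer: no

Derivation:
Op 1: place WR@(0,3)
Op 2: place WQ@(5,3)
Op 3: remove (5,3)
Op 4: remove (0,3)
Op 5: place WQ@(1,1)
Op 6: place BB@(2,2)
Per-piece attacks for W:
  WQ@(1,1): attacks (1,2) (1,3) (1,4) (1,5) (1,0) (2,1) (3,1) (4,1) (5,1) (0,1) (2,2) (2,0) (0,2) (0,0) [ray(1,1) blocked at (2,2)]
W attacks (3,3): no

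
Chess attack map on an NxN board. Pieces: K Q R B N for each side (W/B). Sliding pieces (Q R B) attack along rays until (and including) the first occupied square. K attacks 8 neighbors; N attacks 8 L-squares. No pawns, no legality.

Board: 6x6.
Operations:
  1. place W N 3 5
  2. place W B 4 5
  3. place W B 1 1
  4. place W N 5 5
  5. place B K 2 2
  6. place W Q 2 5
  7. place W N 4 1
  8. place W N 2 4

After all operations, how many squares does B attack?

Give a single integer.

Op 1: place WN@(3,5)
Op 2: place WB@(4,5)
Op 3: place WB@(1,1)
Op 4: place WN@(5,5)
Op 5: place BK@(2,2)
Op 6: place WQ@(2,5)
Op 7: place WN@(4,1)
Op 8: place WN@(2,4)
Per-piece attacks for B:
  BK@(2,2): attacks (2,3) (2,1) (3,2) (1,2) (3,3) (3,1) (1,3) (1,1)
Union (8 distinct): (1,1) (1,2) (1,3) (2,1) (2,3) (3,1) (3,2) (3,3)

Answer: 8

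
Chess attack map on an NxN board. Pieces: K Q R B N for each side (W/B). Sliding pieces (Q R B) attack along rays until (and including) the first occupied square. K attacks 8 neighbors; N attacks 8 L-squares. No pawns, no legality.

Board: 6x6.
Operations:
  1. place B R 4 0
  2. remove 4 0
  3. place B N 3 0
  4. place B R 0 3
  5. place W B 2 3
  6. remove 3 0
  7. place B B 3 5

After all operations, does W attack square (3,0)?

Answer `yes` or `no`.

Op 1: place BR@(4,0)
Op 2: remove (4,0)
Op 3: place BN@(3,0)
Op 4: place BR@(0,3)
Op 5: place WB@(2,3)
Op 6: remove (3,0)
Op 7: place BB@(3,5)
Per-piece attacks for W:
  WB@(2,3): attacks (3,4) (4,5) (3,2) (4,1) (5,0) (1,4) (0,5) (1,2) (0,1)
W attacks (3,0): no

Answer: no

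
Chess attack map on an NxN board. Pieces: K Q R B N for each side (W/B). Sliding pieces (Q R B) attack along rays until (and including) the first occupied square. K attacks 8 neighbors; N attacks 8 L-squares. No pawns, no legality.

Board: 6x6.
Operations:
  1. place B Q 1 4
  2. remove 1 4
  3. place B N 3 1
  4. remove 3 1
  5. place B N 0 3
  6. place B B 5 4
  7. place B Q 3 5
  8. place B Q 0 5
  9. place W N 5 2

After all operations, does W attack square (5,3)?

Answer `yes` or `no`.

Op 1: place BQ@(1,4)
Op 2: remove (1,4)
Op 3: place BN@(3,1)
Op 4: remove (3,1)
Op 5: place BN@(0,3)
Op 6: place BB@(5,4)
Op 7: place BQ@(3,5)
Op 8: place BQ@(0,5)
Op 9: place WN@(5,2)
Per-piece attacks for W:
  WN@(5,2): attacks (4,4) (3,3) (4,0) (3,1)
W attacks (5,3): no

Answer: no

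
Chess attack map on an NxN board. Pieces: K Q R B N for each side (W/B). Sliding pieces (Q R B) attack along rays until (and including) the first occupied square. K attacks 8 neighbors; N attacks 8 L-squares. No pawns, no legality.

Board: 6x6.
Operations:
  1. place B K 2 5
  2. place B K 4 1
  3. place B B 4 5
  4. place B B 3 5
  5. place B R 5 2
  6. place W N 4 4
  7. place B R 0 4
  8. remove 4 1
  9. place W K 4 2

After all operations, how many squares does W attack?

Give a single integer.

Op 1: place BK@(2,5)
Op 2: place BK@(4,1)
Op 3: place BB@(4,5)
Op 4: place BB@(3,5)
Op 5: place BR@(5,2)
Op 6: place WN@(4,4)
Op 7: place BR@(0,4)
Op 8: remove (4,1)
Op 9: place WK@(4,2)
Per-piece attacks for W:
  WK@(4,2): attacks (4,3) (4,1) (5,2) (3,2) (5,3) (5,1) (3,3) (3,1)
  WN@(4,4): attacks (2,5) (5,2) (3,2) (2,3)
Union (10 distinct): (2,3) (2,5) (3,1) (3,2) (3,3) (4,1) (4,3) (5,1) (5,2) (5,3)

Answer: 10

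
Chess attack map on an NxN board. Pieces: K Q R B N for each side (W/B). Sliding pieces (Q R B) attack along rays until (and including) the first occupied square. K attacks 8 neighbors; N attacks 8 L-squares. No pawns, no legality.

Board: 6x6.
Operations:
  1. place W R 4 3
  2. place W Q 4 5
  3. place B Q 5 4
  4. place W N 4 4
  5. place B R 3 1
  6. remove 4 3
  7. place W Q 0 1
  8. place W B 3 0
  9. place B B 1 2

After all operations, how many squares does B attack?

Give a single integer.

Answer: 20

Derivation:
Op 1: place WR@(4,3)
Op 2: place WQ@(4,5)
Op 3: place BQ@(5,4)
Op 4: place WN@(4,4)
Op 5: place BR@(3,1)
Op 6: remove (4,3)
Op 7: place WQ@(0,1)
Op 8: place WB@(3,0)
Op 9: place BB@(1,2)
Per-piece attacks for B:
  BB@(1,2): attacks (2,3) (3,4) (4,5) (2,1) (3,0) (0,3) (0,1) [ray(1,1) blocked at (4,5); ray(1,-1) blocked at (3,0); ray(-1,-1) blocked at (0,1)]
  BR@(3,1): attacks (3,2) (3,3) (3,4) (3,5) (3,0) (4,1) (5,1) (2,1) (1,1) (0,1) [ray(0,-1) blocked at (3,0); ray(-1,0) blocked at (0,1)]
  BQ@(5,4): attacks (5,5) (5,3) (5,2) (5,1) (5,0) (4,4) (4,5) (4,3) (3,2) (2,1) (1,0) [ray(-1,0) blocked at (4,4); ray(-1,1) blocked at (4,5)]
Union (20 distinct): (0,1) (0,3) (1,0) (1,1) (2,1) (2,3) (3,0) (3,2) (3,3) (3,4) (3,5) (4,1) (4,3) (4,4) (4,5) (5,0) (5,1) (5,2) (5,3) (5,5)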